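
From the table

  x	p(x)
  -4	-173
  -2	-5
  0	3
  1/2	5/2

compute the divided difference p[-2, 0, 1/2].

p[-2,0] = (3 - (-5)) / (0 - (-2)) = 4
p[0,1/2] = (5/2 - 3) / (1/2 - 0) = -1
p[-2,0,1/2] = (-1 - 4) / (1/2 - (-2)) = -2

-2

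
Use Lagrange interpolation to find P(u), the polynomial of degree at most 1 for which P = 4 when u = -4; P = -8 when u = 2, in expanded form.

Build the Lagrange basis polynomials:
L_0(u) = (u - 2) / [-6] = -(1/6)u + 1/3
L_1(u) = (u + 4) / [6] = (1/6)u + 2/3
P(u) = 4·L_0 + (-8)·L_1
  4·L_0(u) = -(2/3)u + 4/3
  (-8)·L_1(u) = -(4/3)u - 16/3
Adding term by term: -2u - 4

P(u) = -2u - 4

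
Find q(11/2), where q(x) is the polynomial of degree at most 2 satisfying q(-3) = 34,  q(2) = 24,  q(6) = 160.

136

Evaluate each Lagrange basis at x = 11/2:
L_0(11/2) = (7/2)·(-1/2)/[(-5)·(-9)] = -7/180
L_1(11/2) = (17/2)·(-1/2)/[(5)·(-4)] = 17/80
L_2(11/2) = (17/2)·(7/2)/[(9)·(4)] = 119/144
Sum: 34·(-7/180) + 24·(17/80) + 160·(119/144) = 136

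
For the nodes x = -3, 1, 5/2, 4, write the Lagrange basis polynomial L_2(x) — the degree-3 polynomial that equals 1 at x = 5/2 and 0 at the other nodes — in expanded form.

L_2(x) = -(8/99)x^3 + (16/99)x^2 + (8/9)x - 32/33

L_2(x) = (x + 3)(x - 1)(x - 4) / [(11/2)·(3/2)·(-3/2)]
       = (x^3 - 2x^2 - 11x + 12) / (-99/8)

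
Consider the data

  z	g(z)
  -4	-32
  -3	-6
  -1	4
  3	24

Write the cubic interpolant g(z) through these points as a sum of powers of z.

g(z) = z^3 + z^2 - 4z

Newton's divided differences:
g[-4,-3] = (-6 - (-32)) / (-3 - (-4)) = 26
g[-3,-1] = (4 - (-6)) / (-1 - (-3)) = 5
g[-1,3] = (24 - 4) / (3 - (-1)) = 5
g[-4,-3,-1] = (5 - 26) / (-1 - (-4)) = -7
g[-3,-1,3] = (5 - 5) / (3 - (-3)) = 0
g[-4,-3,-1,3] = (0 - (-7)) / (3 - (-4)) = 1
g(z) = -32 + 26·(z + 4) + (-7)·(z + 4)(z + 3) + 1·(z + 4)(z + 3)(z + 1)
Expanding: g(z) = z^3 + z^2 - 4z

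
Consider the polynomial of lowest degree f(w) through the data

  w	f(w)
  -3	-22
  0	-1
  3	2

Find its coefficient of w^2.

-1

The leading coefficient equals the top divided difference f[-3,0,3].
f[-3,0] = (-1 - (-22)) / (0 - (-3)) = 7
f[0,3] = (2 - (-1)) / (3 - 0) = 1
f[-3,0,3] = (1 - 7) / (3 - (-3)) = -1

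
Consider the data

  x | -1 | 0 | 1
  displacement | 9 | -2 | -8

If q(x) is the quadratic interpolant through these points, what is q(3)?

-5

L_0(3) = (3)·(2)/[(-1)·(-2)] = 3
L_1(3) = (4)·(2)/[(1)·(-1)] = -8
L_2(3) = (4)·(3)/[(2)·(1)] = 6
Sum: 9·(3) + (-2)·(-8) + (-8)·(6) = -5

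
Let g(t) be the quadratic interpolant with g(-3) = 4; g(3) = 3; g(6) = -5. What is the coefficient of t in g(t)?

L_0(t) = (t - 3)(t - 6) / [54] = (1/54)t^2 - (1/6)t + 1/3
L_1(t) = (t + 3)(t - 6) / [-18] = -(1/18)t^2 + (1/6)t + 1
L_2(t) = (t + 3)(t - 3) / [27] = (1/27)t^2 - 1/3
g(t) = 4·L_0 + 3·L_1 + (-5)·L_2
Only the coefficient of t is needed; take it from each L_i and combine:
4·(-1/6) + 3·(1/6) + (-5)·(0) = -1/6

-1/6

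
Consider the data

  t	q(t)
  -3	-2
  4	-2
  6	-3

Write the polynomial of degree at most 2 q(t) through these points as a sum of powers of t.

L_0(t) = (t - 4)(t - 6) / [63] = (1/63)t^2 - (10/63)t + 8/21
L_1(t) = (t + 3)(t - 6) / [-14] = -(1/14)t^2 + (3/14)t + 9/7
L_2(t) = (t + 3)(t - 4) / [18] = (1/18)t^2 - (1/18)t - 2/3
q(t) = (-2)·L_0 + (-2)·L_1 + (-3)·L_2
  (-2)·L_0(t) = -(2/63)t^2 + (20/63)t - 16/21
  (-2)·L_1(t) = (1/7)t^2 - (3/7)t - 18/7
  (-3)·L_2(t) = -(1/6)t^2 + (1/6)t + 2
Adding term by term: -(1/18)t^2 + (1/18)t - 4/3

q(t) = -(1/18)t^2 + (1/18)t - 4/3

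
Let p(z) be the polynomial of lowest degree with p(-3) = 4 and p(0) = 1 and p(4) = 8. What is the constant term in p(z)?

1

Build the Lagrange basis polynomials:
L_0(z) = z(z - 4) / [21] = (1/21)z^2 - (4/21)z
L_1(z) = (z + 3)(z - 4) / [-12] = -(1/12)z^2 + (1/12)z + 1
L_2(z) = (z + 3)z / [28] = (1/28)z^2 + (3/28)z
p(z) = 4·L_0 + 1·L_1 + 8·L_2
Only the constant term is needed; take it from each L_i and combine:
4·(0) + 1·(1) + 8·(0) = 1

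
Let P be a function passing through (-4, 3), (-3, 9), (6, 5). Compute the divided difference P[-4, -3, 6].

P[-4,-3] = (9 - 3) / (-3 - (-4)) = 6
P[-3,6] = (5 - 9) / (6 - (-3)) = -4/9
P[-4,-3,6] = (-4/9 - 6) / (6 - (-4)) = -29/45

-29/45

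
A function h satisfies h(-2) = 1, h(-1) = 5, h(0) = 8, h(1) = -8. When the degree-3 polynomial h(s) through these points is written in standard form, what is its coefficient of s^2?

-19/2

Build the Lagrange basis polynomials:
L_0(s) = (s + 1)s(s - 1) / [-6] = -(1/6)s^3 + (1/6)s
L_1(s) = (s + 2)s(s - 1) / [2] = (1/2)s^3 + (1/2)s^2 - s
L_2(s) = (s + 2)(s + 1)(s - 1) / [-2] = -(1/2)s^3 - s^2 + (1/2)s + 1
L_3(s) = (s + 2)(s + 1)s / [6] = (1/6)s^3 + (1/2)s^2 + (1/3)s
h(s) = 1·L_0 + 5·L_1 + 8·L_2 + (-8)·L_3
Only the coefficient of s^2 is needed; take it from each L_i and combine:
1·(0) + 5·(1/2) + 8·(-1) + (-8)·(1/2) = -19/2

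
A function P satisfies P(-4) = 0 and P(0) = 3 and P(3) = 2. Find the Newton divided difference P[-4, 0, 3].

-13/84

P[-4,0] = (3 - 0) / (0 - (-4)) = 3/4
P[0,3] = (2 - 3) / (3 - 0) = -1/3
P[-4,0,3] = (-1/3 - 3/4) / (3 - (-4)) = -13/84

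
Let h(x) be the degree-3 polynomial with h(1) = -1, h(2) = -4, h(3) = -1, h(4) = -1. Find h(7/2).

L_0(7/2) = (3/2)·(1/2)·(-1/2)/[(-1)·(-2)·(-3)] = 1/16
L_1(7/2) = (5/2)·(1/2)·(-1/2)/[(1)·(-1)·(-2)] = -5/16
L_2(7/2) = (5/2)·(3/2)·(-1/2)/[(2)·(1)·(-1)] = 15/16
L_3(7/2) = (5/2)·(3/2)·(1/2)/[(3)·(2)·(1)] = 5/16
Sum: (-1)·(1/16) + (-4)·(-5/16) + (-1)·(15/16) + (-1)·(5/16) = -1/16

-1/16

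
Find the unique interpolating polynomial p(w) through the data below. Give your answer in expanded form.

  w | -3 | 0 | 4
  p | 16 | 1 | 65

p(w) = 3w^2 + 4w + 1

Build the Lagrange basis polynomials:
L_0(w) = w(w - 4) / [21] = (1/21)w^2 - (4/21)w
L_1(w) = (w + 3)(w - 4) / [-12] = -(1/12)w^2 + (1/12)w + 1
L_2(w) = (w + 3)w / [28] = (1/28)w^2 + (3/28)w
p(w) = 16·L_0 + 1·L_1 + 65·L_2
  16·L_0(w) = (16/21)w^2 - (64/21)w
  1·L_1(w) = -(1/12)w^2 + (1/12)w + 1
  65·L_2(w) = (65/28)w^2 + (195/28)w
Adding term by term: 3w^2 + 4w + 1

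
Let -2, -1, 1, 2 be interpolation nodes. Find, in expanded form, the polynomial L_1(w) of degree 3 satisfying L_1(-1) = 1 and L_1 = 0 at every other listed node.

L_1(w) = (1/6)w^3 - (1/6)w^2 - (2/3)w + 2/3

L_1(w) = (w + 2)(w - 1)(w - 2) / [(1)·(-2)·(-3)]
       = (w^3 - w^2 - 4w + 4) / (6)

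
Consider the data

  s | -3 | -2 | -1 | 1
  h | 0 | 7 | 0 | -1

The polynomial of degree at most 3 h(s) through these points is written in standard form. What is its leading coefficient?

Build the Lagrange basis polynomials:
L_0(s) = (s + 2)(s + 1)(s - 1) / [-8] = -(1/8)s^3 - (1/4)s^2 + (1/8)s + 1/4
L_1(s) = (s + 3)(s + 1)(s - 1) / [3] = (1/3)s^3 + s^2 - (1/3)s - 1
L_2(s) = (s + 3)(s + 2)(s - 1) / [-4] = -(1/4)s^3 - s^2 - (1/4)s + 3/2
L_3(s) = (s + 3)(s + 2)(s + 1) / [24] = (1/24)s^3 + (1/4)s^2 + (11/24)s + 1/4
h(s) = 0·L_0 + 7·L_1 + 0·L_2 + (-1)·L_3
Only the coefficient of s^3 is needed; take it from each L_i and combine:
0·(-1/8) + 7·(1/3) + 0·(-1/4) + (-1)·(1/24) = 55/24

55/24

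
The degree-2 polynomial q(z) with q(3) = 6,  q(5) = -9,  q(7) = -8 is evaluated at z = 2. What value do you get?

Evaluate each Lagrange basis at z = 2:
L_0(2) = (-3)·(-5)/[(-2)·(-4)] = 15/8
L_1(2) = (-1)·(-5)/[(2)·(-2)] = -5/4
L_2(2) = (-1)·(-3)/[(4)·(2)] = 3/8
Sum: 6·(15/8) + (-9)·(-5/4) + (-8)·(3/8) = 39/2

39/2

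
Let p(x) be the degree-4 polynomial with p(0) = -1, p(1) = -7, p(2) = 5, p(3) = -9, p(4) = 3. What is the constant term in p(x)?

-1

Build the Lagrange basis polynomials:
L_0(x) = (x - 1)(x - 2)(x - 3)(x - 4) / [24] = (1/24)x^4 - (5/12)x^3 + (35/24)x^2 - (25/12)x + 1
L_1(x) = x(x - 2)(x - 3)(x - 4) / [-6] = -(1/6)x^4 + (3/2)x^3 - (13/3)x^2 + 4x
L_2(x) = x(x - 1)(x - 3)(x - 4) / [4] = (1/4)x^4 - 2x^3 + (19/4)x^2 - 3x
L_3(x) = x(x - 1)(x - 2)(x - 4) / [-6] = -(1/6)x^4 + (7/6)x^3 - (7/3)x^2 + (4/3)x
L_4(x) = x(x - 1)(x - 2)(x - 3) / [24] = (1/24)x^4 - (1/4)x^3 + (11/24)x^2 - (1/4)x
p(x) = (-1)·L_0 + (-7)·L_1 + 5·L_2 + (-9)·L_3 + 3·L_4
Only the constant term is needed; take it from each L_i and combine:
(-1)·(1) + (-7)·(0) + 5·(0) + (-9)·(0) + 3·(0) = -1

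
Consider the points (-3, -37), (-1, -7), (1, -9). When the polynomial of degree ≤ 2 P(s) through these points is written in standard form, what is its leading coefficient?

-4

The leading coefficient equals the top divided difference P[-3,-1,1].
P[-3,-1] = (-7 - (-37)) / (-1 - (-3)) = 15
P[-1,1] = (-9 - (-7)) / (1 - (-1)) = -1
P[-3,-1,1] = (-1 - 15) / (1 - (-3)) = -4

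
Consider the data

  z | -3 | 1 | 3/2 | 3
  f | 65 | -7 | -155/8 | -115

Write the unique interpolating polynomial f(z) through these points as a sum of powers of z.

f(z) = -3z^3 - 3z^2 - 3z + 2

Newton's divided differences:
f[-3,1] = (-7 - 65) / (1 - (-3)) = -18
f[1,3/2] = (-155/8 - (-7)) / (3/2 - 1) = -99/4
f[3/2,3] = (-115 - (-155/8)) / (3 - 3/2) = -255/4
f[-3,1,3/2] = (-99/4 - (-18)) / (3/2 - (-3)) = -3/2
f[1,3/2,3] = (-255/4 - (-99/4)) / (3 - 1) = -39/2
f[-3,1,3/2,3] = (-39/2 - (-3/2)) / (3 - (-3)) = -3
f(z) = 65 + (-18)·(z + 3) + (-3/2)·(z + 3)(z - 1) + (-3)·(z + 3)(z - 1)(z - 3/2)
Expanding: f(z) = -3z^3 - 3z^2 - 3z + 2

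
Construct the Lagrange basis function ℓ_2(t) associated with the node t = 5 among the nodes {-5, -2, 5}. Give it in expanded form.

ℓ_2(t) = (1/70)t^2 + (1/10)t + 1/7

ℓ_2(t) = (t + 5)(t + 2) / [(10)·(7)]
       = (t^2 + 7t + 10) / (70)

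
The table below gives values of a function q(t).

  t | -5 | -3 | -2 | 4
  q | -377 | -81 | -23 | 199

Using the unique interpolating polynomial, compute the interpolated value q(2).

Using Newton's divided-difference form:
q[-5,-3] = (-81 - (-377)) / (-3 - (-5)) = 148
q[-3,-2] = (-23 - (-81)) / (-2 - (-3)) = 58
q[-2,4] = (199 - (-23)) / (4 - (-2)) = 37
q[-5,-3,-2] = (58 - 148) / (-2 - (-5)) = -30
q[-3,-2,4] = (37 - 58) / (4 - (-3)) = -3
q[-5,-3,-2,4] = (-3 - (-30)) / (4 - (-5)) = 3
q(2) = -377 + 148·(7) + (-30)·(7)·(5) + 3·(7)·(5)·(4) = 29

29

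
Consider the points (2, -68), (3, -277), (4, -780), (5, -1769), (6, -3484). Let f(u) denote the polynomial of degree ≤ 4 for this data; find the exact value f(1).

L_0(1) = (-2)·(-3)·(-4)·(-5)/[(-1)·(-2)·(-3)·(-4)] = 5
L_1(1) = (-1)·(-3)·(-4)·(-5)/[(1)·(-1)·(-2)·(-3)] = -10
L_2(1) = (-1)·(-2)·(-4)·(-5)/[(2)·(1)·(-1)·(-2)] = 10
L_3(1) = (-1)·(-2)·(-3)·(-5)/[(3)·(2)·(1)·(-1)] = -5
L_4(1) = (-1)·(-2)·(-3)·(-4)/[(4)·(3)·(2)·(1)] = 1
Sum: (-68)·(5) + (-277)·(-10) + (-780)·(10) + (-1769)·(-5) + (-3484)·(1) = -9

-9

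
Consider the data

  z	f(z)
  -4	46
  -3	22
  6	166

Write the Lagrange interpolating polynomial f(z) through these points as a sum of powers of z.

Build the Lagrange basis polynomials:
L_0(z) = (z + 3)(z - 6) / [10] = (1/10)z^2 - (3/10)z - 9/5
L_1(z) = (z + 4)(z - 6) / [-9] = -(1/9)z^2 + (2/9)z + 8/3
L_2(z) = (z + 4)(z + 3) / [90] = (1/90)z^2 + (7/90)z + 2/15
f(z) = 46·L_0 + 22·L_1 + 166·L_2
  46·L_0(z) = (23/5)z^2 - (69/5)z - 414/5
  22·L_1(z) = -(22/9)z^2 + (44/9)z + 176/3
  166·L_2(z) = (83/45)z^2 + (581/45)z + 332/15
Adding term by term: 4z^2 + 4z - 2

f(z) = 4z^2 + 4z - 2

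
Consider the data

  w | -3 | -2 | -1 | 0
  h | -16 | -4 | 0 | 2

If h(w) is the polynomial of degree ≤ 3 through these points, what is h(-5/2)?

Evaluate each Lagrange basis at w = -5/2:
L_0(-5/2) = (-1/2)·(-3/2)·(-5/2)/[(-1)·(-2)·(-3)] = 5/16
L_1(-5/2) = (1/2)·(-3/2)·(-5/2)/[(1)·(-1)·(-2)] = 15/16
L_2(-5/2) = (1/2)·(-1/2)·(-5/2)/[(2)·(1)·(-1)] = -5/16
L_3(-5/2) = (1/2)·(-1/2)·(-3/2)/[(3)·(2)·(1)] = 1/16
Sum: (-16)·(5/16) + (-4)·(15/16) + 0 + 2·(1/16) = -69/8

-69/8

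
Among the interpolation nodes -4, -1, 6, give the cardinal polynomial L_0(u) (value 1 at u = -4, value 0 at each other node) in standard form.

L_0(u) = (u + 1)(u - 6) / [(-3)·(-10)]
       = (u^2 - 5u - 6) / (30)

L_0(u) = (1/30)u^2 - (1/6)u - 1/5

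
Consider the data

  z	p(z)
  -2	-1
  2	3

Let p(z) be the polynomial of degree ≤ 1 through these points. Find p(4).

5

Evaluate each Lagrange basis at z = 4:
L_0(4) = (2)/[(-4)] = -1/2
L_1(4) = (6)/[(4)] = 3/2
Sum: (-1)·(-1/2) + 3·(3/2) = 5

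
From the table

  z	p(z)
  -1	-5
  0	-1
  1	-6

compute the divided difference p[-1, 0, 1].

p[-1,0] = (-1 - (-5)) / (0 - (-1)) = 4
p[0,1] = (-6 - (-1)) / (1 - 0) = -5
p[-1,0,1] = (-5 - 4) / (1 - (-1)) = -9/2

-9/2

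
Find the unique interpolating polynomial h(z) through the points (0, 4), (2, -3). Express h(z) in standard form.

h(z) = -(7/2)z + 4

Build the Lagrange basis polynomials:
L_0(z) = (z - 2) / [-2] = -(1/2)z + 1
L_1(z) = z / [2] = (1/2)z
h(z) = 4·L_0 + (-3)·L_1
  4·L_0(z) = -2z + 4
  (-3)·L_1(z) = -(3/2)z
Adding term by term: -(7/2)z + 4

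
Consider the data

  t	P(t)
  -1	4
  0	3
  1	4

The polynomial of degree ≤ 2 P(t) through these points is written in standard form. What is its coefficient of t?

0

Build the Lagrange basis polynomials:
L_0(t) = t(t - 1) / [2] = (1/2)t^2 - (1/2)t
L_1(t) = (t + 1)(t - 1) / [-1] = -t^2 + 1
L_2(t) = (t + 1)t / [2] = (1/2)t^2 + (1/2)t
P(t) = 4·L_0 + 3·L_1 + 4·L_2
Only the coefficient of t is needed; take it from each L_i and combine:
4·(-1/2) + 3·(0) + 4·(1/2) = 0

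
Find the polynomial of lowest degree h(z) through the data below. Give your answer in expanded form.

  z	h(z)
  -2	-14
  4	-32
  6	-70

L_0(z) = (z - 4)(z - 6) / [48] = (1/48)z^2 - (5/24)z + 1/2
L_1(z) = (z + 2)(z - 6) / [-12] = -(1/12)z^2 + (1/3)z + 1
L_2(z) = (z + 2)(z - 4) / [16] = (1/16)z^2 - (1/8)z - 1/2
h(z) = (-14)·L_0 + (-32)·L_1 + (-70)·L_2
  (-14)·L_0(z) = -(7/24)z^2 + (35/12)z - 7
  (-32)·L_1(z) = (8/3)z^2 - (32/3)z - 32
  (-70)·L_2(z) = -(35/8)z^2 + (35/4)z + 35
Adding term by term: -2z^2 + z - 4

h(z) = -2z^2 + z - 4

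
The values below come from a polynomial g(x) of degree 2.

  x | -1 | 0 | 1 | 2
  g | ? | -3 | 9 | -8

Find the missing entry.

-44

The 3 known values determine g uniquely (degree ≤ 2).
Evaluate each Lagrange basis at x = -1:
L_0(-1) = (-2)·(-3)/[(-1)·(-2)] = 3
L_1(-1) = (-1)·(-3)/[(1)·(-1)] = -3
L_2(-1) = (-1)·(-2)/[(2)·(1)] = 1
Sum: (-3)·(3) + 9·(-3) + (-8)·(1) = -44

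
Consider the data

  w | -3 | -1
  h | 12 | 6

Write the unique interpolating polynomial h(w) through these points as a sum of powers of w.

h(w) = -3w + 3

L_0(w) = (w + 1) / [-2] = -(1/2)w - 1/2
L_1(w) = (w + 3) / [2] = (1/2)w + 3/2
h(w) = 12·L_0 + 6·L_1
  12·L_0(w) = -6w - 6
  6·L_1(w) = 3w + 9
Adding term by term: -3w + 3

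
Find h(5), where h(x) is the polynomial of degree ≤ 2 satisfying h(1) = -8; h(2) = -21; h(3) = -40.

-96

Using Newton's divided-difference form:
h[1,2] = (-21 - (-8)) / (2 - 1) = -13
h[2,3] = (-40 - (-21)) / (3 - 2) = -19
h[1,2,3] = (-19 - (-13)) / (3 - 1) = -3
h(5) = -8 + (-13)·(4) + (-3)·(4)·(3) = -96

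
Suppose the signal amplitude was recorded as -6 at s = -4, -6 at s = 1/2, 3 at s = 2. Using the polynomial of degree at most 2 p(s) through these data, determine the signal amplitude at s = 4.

Evaluate each Lagrange basis at s = 4:
L_0(4) = (7/2)·(2)/[(-9/2)·(-6)] = 7/27
L_1(4) = (8)·(2)/[(9/2)·(-3/2)] = -64/27
L_2(4) = (8)·(7/2)/[(6)·(3/2)] = 28/9
Sum: (-6)·(7/27) + (-6)·(-64/27) + 3·(28/9) = 22

22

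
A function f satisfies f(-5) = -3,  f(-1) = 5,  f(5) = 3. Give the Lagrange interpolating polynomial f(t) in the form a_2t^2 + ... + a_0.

f(t) = -(7/30)t^2 + (3/5)t + 35/6

Build the Lagrange basis polynomials:
L_0(t) = (t + 1)(t - 5) / [40] = (1/40)t^2 - (1/10)t - 1/8
L_1(t) = (t + 5)(t - 5) / [-24] = -(1/24)t^2 + 25/24
L_2(t) = (t + 5)(t + 1) / [60] = (1/60)t^2 + (1/10)t + 1/12
f(t) = (-3)·L_0 + 5·L_1 + 3·L_2
  (-3)·L_0(t) = -(3/40)t^2 + (3/10)t + 3/8
  5·L_1(t) = -(5/24)t^2 + 125/24
  3·L_2(t) = (1/20)t^2 + (3/10)t + 1/4
Adding term by term: -(7/30)t^2 + (3/5)t + 35/6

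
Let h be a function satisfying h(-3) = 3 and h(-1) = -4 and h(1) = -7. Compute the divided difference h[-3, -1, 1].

h[-3,-1] = (-4 - 3) / (-1 - (-3)) = -7/2
h[-1,1] = (-7 - (-4)) / (1 - (-1)) = -3/2
h[-3,-1,1] = (-3/2 - (-7/2)) / (1 - (-3)) = 1/2

1/2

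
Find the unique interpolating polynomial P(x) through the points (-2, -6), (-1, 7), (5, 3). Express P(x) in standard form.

L_0(x) = (x + 1)(x - 5) / [7] = (1/7)x^2 - (4/7)x - 5/7
L_1(x) = (x + 2)(x - 5) / [-6] = -(1/6)x^2 + (1/2)x + 5/3
L_2(x) = (x + 2)(x + 1) / [42] = (1/42)x^2 + (1/14)x + 1/21
P(x) = (-6)·L_0 + 7·L_1 + 3·L_2
  (-6)·L_0(x) = -(6/7)x^2 + (24/7)x + 30/7
  7·L_1(x) = -(7/6)x^2 + (7/2)x + 35/3
  3·L_2(x) = (1/14)x^2 + (3/14)x + 1/7
Adding term by term: -(41/21)x^2 + (50/7)x + 338/21

P(x) = -(41/21)x^2 + (50/7)x + 338/21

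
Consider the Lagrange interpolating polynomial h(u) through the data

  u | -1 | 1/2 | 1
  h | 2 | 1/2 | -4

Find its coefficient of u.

Build the Lagrange basis polynomials:
L_0(u) = (u - 1/2)(u - 1) / [3] = (1/3)u^2 - (1/2)u + 1/6
L_1(u) = (u + 1)(u - 1) / [-3/4] = -(4/3)u^2 + 4/3
L_2(u) = (u + 1)(u - 1/2) / [1] = u^2 + (1/2)u - 1/2
h(u) = 2·L_0 + (1/2)·L_1 + (-4)·L_2
Only the coefficient of u is needed; take it from each L_i and combine:
2·(-1/2) + (1/2)·(0) + (-4)·(1/2) = -3

-3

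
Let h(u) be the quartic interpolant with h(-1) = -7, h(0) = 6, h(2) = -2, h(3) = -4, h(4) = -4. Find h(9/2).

Evaluate each Lagrange basis at u = 9/2:
L_0(9/2) = (9/2)·(5/2)·(3/2)·(1/2)/[(-1)·(-3)·(-4)·(-5)] = 9/64
L_1(9/2) = (11/2)·(5/2)·(3/2)·(1/2)/[(1)·(-2)·(-3)·(-4)] = -55/128
L_2(9/2) = (11/2)·(9/2)·(3/2)·(1/2)/[(3)·(2)·(-1)·(-2)] = 99/64
L_3(9/2) = (11/2)·(9/2)·(5/2)·(1/2)/[(4)·(3)·(1)·(-1)] = -165/64
L_4(9/2) = (11/2)·(9/2)·(5/2)·(3/2)/[(5)·(4)·(2)·(1)] = 297/128
Sum: (-7)·(9/64) + 6·(-55/128) + (-2)·(99/64) + (-4)·(-165/64) + (-4)·(297/128) = -45/8

-45/8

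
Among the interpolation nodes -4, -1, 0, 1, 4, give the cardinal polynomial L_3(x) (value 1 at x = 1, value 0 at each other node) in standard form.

L_3(x) = (x + 4)(x + 1)x(x - 4) / [(5)·(2)·(1)·(-3)]
       = (x^4 + x^3 - 16x^2 - 16x) / (-30)

L_3(x) = -(1/30)x^4 - (1/30)x^3 + (8/15)x^2 + (8/15)x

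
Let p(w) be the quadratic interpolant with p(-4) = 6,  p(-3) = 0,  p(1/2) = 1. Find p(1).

L_0(1) = (4)·(1/2)/[(-1)·(-9/2)] = 4/9
L_1(1) = (5)·(1/2)/[(1)·(-7/2)] = -5/7
L_2(1) = (5)·(4)/[(9/2)·(7/2)] = 80/63
Sum: 6·(4/9) + 0 + 1·(80/63) = 248/63

248/63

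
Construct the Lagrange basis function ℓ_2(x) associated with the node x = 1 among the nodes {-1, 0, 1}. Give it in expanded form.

ℓ_2(x) = (1/2)x^2 + (1/2)x

ℓ_2(x) = (x + 1)x / [(2)·(1)]
       = (x^2 + x) / (2)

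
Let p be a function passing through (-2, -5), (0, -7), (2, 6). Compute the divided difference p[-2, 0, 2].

p[-2,0] = (-7 - (-5)) / (0 - (-2)) = -1
p[0,2] = (6 - (-7)) / (2 - 0) = 13/2
p[-2,0,2] = (13/2 - (-1)) / (2 - (-2)) = 15/8

15/8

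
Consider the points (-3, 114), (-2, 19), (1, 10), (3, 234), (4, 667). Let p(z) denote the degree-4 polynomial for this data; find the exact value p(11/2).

Evaluate each Lagrange basis at z = 11/2:
L_0(11/2) = (15/2)·(9/2)·(5/2)·(3/2)/[(-1)·(-4)·(-6)·(-7)] = 675/896
L_1(11/2) = (17/2)·(9/2)·(5/2)·(3/2)/[(1)·(-3)·(-5)·(-6)] = -51/32
L_2(11/2) = (17/2)·(15/2)·(5/2)·(3/2)/[(4)·(3)·(-2)·(-3)] = 425/128
L_3(11/2) = (17/2)·(15/2)·(9/2)·(3/2)/[(6)·(5)·(2)·(-1)] = -459/64
L_4(11/2) = (17/2)·(15/2)·(9/2)·(5/2)/[(7)·(6)·(3)·(1)] = 1275/224
Sum: 114·(675/896) + 19·(-51/32) + 10·(425/128) + 234·(-459/64) + 667·(1275/224) = 17657/8

17657/8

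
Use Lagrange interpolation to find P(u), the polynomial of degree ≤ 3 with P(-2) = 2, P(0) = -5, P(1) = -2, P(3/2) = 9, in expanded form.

L_0(u) = u(u - 1)(u - 3/2) / [-21] = -(1/21)u^3 + (5/42)u^2 - (1/14)u
L_1(u) = (u + 2)(u - 1)(u - 3/2) / [3] = (1/3)u^3 - (1/6)u^2 - (7/6)u + 1
L_2(u) = (u + 2)u(u - 3/2) / [-3/2] = -(2/3)u^3 - (1/3)u^2 + 2u
L_3(u) = (u + 2)u(u - 1) / [21/8] = (8/21)u^3 + (8/21)u^2 - (16/21)u
P(u) = 2·L_0 + (-5)·L_1 + (-2)·L_2 + 9·L_3
  2·L_0(u) = -(2/21)u^3 + (5/21)u^2 - (1/7)u
  (-5)·L_1(u) = -(5/3)u^3 + (5/6)u^2 + (35/6)u - 5
  (-2)·L_2(u) = (4/3)u^3 + (2/3)u^2 - 4u
  9·L_3(u) = (24/7)u^3 + (24/7)u^2 - (48/7)u
Adding term by term: 3u^3 + (31/6)u^2 - (31/6)u - 5

P(u) = 3u^3 + (31/6)u^2 - (31/6)u - 5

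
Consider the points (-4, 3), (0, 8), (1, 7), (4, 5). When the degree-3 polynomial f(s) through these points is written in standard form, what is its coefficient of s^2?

L_0(s) = s(s - 1)(s - 4) / [-160] = -(1/160)s^3 + (1/32)s^2 - (1/40)s
L_1(s) = (s + 4)(s - 1)(s - 4) / [16] = (1/16)s^3 - (1/16)s^2 - s + 1
L_2(s) = (s + 4)s(s - 4) / [-15] = -(1/15)s^3 + (16/15)s
L_3(s) = (s + 4)s(s - 1) / [96] = (1/96)s^3 + (1/32)s^2 - (1/24)s
f(s) = 3·L_0 + 8·L_1 + 7·L_2 + 5·L_3
Only the coefficient of s^2 is needed; take it from each L_i and combine:
3·(1/32) + 8·(-1/16) + 7·(0) + 5·(1/32) = -1/4

-1/4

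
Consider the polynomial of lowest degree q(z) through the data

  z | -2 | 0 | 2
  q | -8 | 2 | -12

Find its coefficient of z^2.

The leading coefficient equals the top divided difference q[-2,0,2].
q[-2,0] = (2 - (-8)) / (0 - (-2)) = 5
q[0,2] = (-12 - 2) / (2 - 0) = -7
q[-2,0,2] = (-7 - 5) / (2 - (-2)) = -3

-3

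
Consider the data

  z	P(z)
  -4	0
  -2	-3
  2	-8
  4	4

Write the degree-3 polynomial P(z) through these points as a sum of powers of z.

P(z) = (7/48)z^3 + (5/8)z^2 - (11/6)z - 8

Newton's divided differences:
P[-4,-2] = (-3 - 0) / (-2 - (-4)) = -3/2
P[-2,2] = (-8 - (-3)) / (2 - (-2)) = -5/4
P[2,4] = (4 - (-8)) / (4 - 2) = 6
P[-4,-2,2] = (-5/4 - (-3/2)) / (2 - (-4)) = 1/24
P[-2,2,4] = (6 - (-5/4)) / (4 - (-2)) = 29/24
P[-4,-2,2,4] = (29/24 - 1/24) / (4 - (-4)) = 7/48
P(z) = (-3/2)·(z + 4) + (1/24)·(z + 4)(z + 2) + (7/48)·(z + 4)(z + 2)(z - 2)
Expanding: P(z) = (7/48)z^3 + (5/8)z^2 - (11/6)z - 8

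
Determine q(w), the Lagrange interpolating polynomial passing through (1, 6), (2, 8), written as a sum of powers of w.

q(w) = 2w + 4

Build the Lagrange basis polynomials:
L_0(w) = (w - 2) / [-1] = -w + 2
L_1(w) = (w - 1) / [1] = w - 1
q(w) = 6·L_0 + 8·L_1
  6·L_0(w) = -6w + 12
  8·L_1(w) = 8w - 8
Adding term by term: 2w + 4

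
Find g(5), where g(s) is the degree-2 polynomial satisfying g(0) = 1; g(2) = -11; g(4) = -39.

Evaluate each Lagrange basis at s = 5:
L_0(5) = (3)·(1)/[(-2)·(-4)] = 3/8
L_1(5) = (5)·(1)/[(2)·(-2)] = -5/4
L_2(5) = (5)·(3)/[(4)·(2)] = 15/8
Sum: 1·(3/8) + (-11)·(-5/4) + (-39)·(15/8) = -59

-59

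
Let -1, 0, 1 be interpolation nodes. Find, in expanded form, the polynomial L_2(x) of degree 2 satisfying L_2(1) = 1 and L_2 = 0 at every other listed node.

L_2(x) = (1/2)x^2 + (1/2)x

L_2(x) = (x + 1)x / [(2)·(1)]
       = (x^2 + x) / (2)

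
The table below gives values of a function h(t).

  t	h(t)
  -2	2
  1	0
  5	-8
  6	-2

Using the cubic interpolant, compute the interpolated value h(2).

L_0(2) = (1)·(-3)·(-4)/[(-3)·(-7)·(-8)] = -1/14
L_1(2) = (4)·(-3)·(-4)/[(3)·(-4)·(-5)] = 4/5
L_2(2) = (4)·(1)·(-4)/[(7)·(4)·(-1)] = 4/7
L_3(2) = (4)·(1)·(-3)/[(8)·(5)·(1)] = -3/10
Sum: 2·(-1/14) + 0 + (-8)·(4/7) + (-2)·(-3/10) = -144/35

-144/35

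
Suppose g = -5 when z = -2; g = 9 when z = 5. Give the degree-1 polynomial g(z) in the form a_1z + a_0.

L_0(z) = (z - 5) / [-7] = -(1/7)z + 5/7
L_1(z) = (z + 2) / [7] = (1/7)z + 2/7
g(z) = (-5)·L_0 + 9·L_1
  (-5)·L_0(z) = (5/7)z - 25/7
  9·L_1(z) = (9/7)z + 18/7
Adding term by term: 2z - 1

g(z) = 2z - 1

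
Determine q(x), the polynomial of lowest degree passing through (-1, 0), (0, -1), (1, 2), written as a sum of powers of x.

Build the Lagrange basis polynomials:
L_0(x) = x(x - 1) / [2] = (1/2)x^2 - (1/2)x
L_1(x) = (x + 1)(x - 1) / [-1] = -x^2 + 1
L_2(x) = (x + 1)x / [2] = (1/2)x^2 + (1/2)x
q(x) = 0·L_0 + (-1)·L_1 + 2·L_2
  0·L_0(x) = 0
  (-1)·L_1(x) = x^2 - 1
  2·L_2(x) = x^2 + x
Adding term by term: 2x^2 + x - 1

q(x) = 2x^2 + x - 1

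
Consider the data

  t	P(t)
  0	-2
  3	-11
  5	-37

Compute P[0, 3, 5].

P[0,3] = (-11 - (-2)) / (3 - 0) = -3
P[3,5] = (-37 - (-11)) / (5 - 3) = -13
P[0,3,5] = (-13 - (-3)) / (5 - 0) = -2

-2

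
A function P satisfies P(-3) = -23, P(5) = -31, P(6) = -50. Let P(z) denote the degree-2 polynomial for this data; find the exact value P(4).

Evaluate each Lagrange basis at z = 4:
L_0(4) = (-1)·(-2)/[(-8)·(-9)] = 1/36
L_1(4) = (7)·(-2)/[(8)·(-1)] = 7/4
L_2(4) = (7)·(-1)/[(9)·(1)] = -7/9
Sum: (-23)·(1/36) + (-31)·(7/4) + (-50)·(-7/9) = -16

-16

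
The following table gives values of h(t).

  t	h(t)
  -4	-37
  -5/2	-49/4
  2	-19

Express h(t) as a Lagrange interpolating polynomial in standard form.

L_0(t) = (t + 5/2)(t - 2) / [9] = (1/9)t^2 + (1/18)t - 5/9
L_1(t) = (t + 4)(t - 2) / [-27/4] = -(4/27)t^2 - (8/27)t + 32/27
L_2(t) = (t + 4)(t + 5/2) / [27] = (1/27)t^2 + (13/54)t + 10/27
h(t) = (-37)·L_0 + (-49/4)·L_1 + (-19)·L_2
  (-37)·L_0(t) = -(37/9)t^2 - (37/18)t + 185/9
  (-49/4)·L_1(t) = (49/27)t^2 + (98/27)t - 392/27
  (-19)·L_2(t) = -(19/27)t^2 - (247/54)t - 190/27
Adding term by term: -3t^2 - 3t - 1

h(t) = -3t^2 - 3t - 1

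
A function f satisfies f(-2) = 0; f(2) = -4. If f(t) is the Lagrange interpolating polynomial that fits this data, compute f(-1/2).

-3/2

Evaluate each Lagrange basis at t = -1/2:
L_0(-1/2) = (-5/2)/[(-4)] = 5/8
L_1(-1/2) = (3/2)/[(4)] = 3/8
Sum: 0 + (-4)·(3/8) = -3/2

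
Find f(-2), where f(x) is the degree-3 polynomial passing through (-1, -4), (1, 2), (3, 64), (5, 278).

-16

L_0(-2) = (-3)·(-5)·(-7)/[(-2)·(-4)·(-6)] = 35/16
L_1(-2) = (-1)·(-5)·(-7)/[(2)·(-2)·(-4)] = -35/16
L_2(-2) = (-1)·(-3)·(-7)/[(4)·(2)·(-2)] = 21/16
L_3(-2) = (-1)·(-3)·(-5)/[(6)·(4)·(2)] = -5/16
Sum: (-4)·(35/16) + 2·(-35/16) + 64·(21/16) + 278·(-5/16) = -16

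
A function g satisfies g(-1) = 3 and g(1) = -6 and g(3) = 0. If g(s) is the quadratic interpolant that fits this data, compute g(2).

-39/8

L_0(2) = (1)·(-1)/[(-2)·(-4)] = -1/8
L_1(2) = (3)·(-1)/[(2)·(-2)] = 3/4
L_2(2) = (3)·(1)/[(4)·(2)] = 3/8
Sum: 3·(-1/8) + (-6)·(3/4) + 0 = -39/8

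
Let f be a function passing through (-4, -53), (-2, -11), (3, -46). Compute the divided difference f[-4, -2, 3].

f[-4,-2] = (-11 - (-53)) / (-2 - (-4)) = 21
f[-2,3] = (-46 - (-11)) / (3 - (-2)) = -7
f[-4,-2,3] = (-7 - 21) / (3 - (-4)) = -4

-4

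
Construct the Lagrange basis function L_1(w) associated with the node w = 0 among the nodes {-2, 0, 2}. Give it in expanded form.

L_1(w) = -(1/4)w^2 + 1

L_1(w) = (w + 2)(w - 2) / [(2)·(-2)]
       = (w^2 - 4) / (-4)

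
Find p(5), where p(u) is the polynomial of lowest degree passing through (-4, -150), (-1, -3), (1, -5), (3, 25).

L_0(5) = (6)·(4)·(2)/[(-3)·(-5)·(-7)] = -16/35
L_1(5) = (9)·(4)·(2)/[(3)·(-2)·(-4)] = 3
L_2(5) = (9)·(6)·(2)/[(5)·(2)·(-2)] = -27/5
L_3(5) = (9)·(6)·(4)/[(7)·(4)·(2)] = 27/7
Sum: (-150)·(-16/35) + (-3)·(3) + (-5)·(-27/5) + 25·(27/7) = 183

183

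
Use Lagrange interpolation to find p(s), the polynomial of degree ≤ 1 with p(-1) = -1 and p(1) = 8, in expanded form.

p(s) = (9/2)s + 7/2

Build the Lagrange basis polynomials:
L_0(s) = (s - 1) / [-2] = -(1/2)s + 1/2
L_1(s) = (s + 1) / [2] = (1/2)s + 1/2
p(s) = (-1)·L_0 + 8·L_1
  (-1)·L_0(s) = (1/2)s - 1/2
  8·L_1(s) = 4s + 4
Adding term by term: (9/2)s + 7/2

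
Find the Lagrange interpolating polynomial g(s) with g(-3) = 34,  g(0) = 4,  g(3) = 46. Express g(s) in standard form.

L_0(s) = s(s - 3) / [18] = (1/18)s^2 - (1/6)s
L_1(s) = (s + 3)(s - 3) / [-9] = -(1/9)s^2 + 1
L_2(s) = (s + 3)s / [18] = (1/18)s^2 + (1/6)s
g(s) = 34·L_0 + 4·L_1 + 46·L_2
  34·L_0(s) = (17/9)s^2 - (17/3)s
  4·L_1(s) = -(4/9)s^2 + 4
  46·L_2(s) = (23/9)s^2 + (23/3)s
Adding term by term: 4s^2 + 2s + 4

g(s) = 4s^2 + 2s + 4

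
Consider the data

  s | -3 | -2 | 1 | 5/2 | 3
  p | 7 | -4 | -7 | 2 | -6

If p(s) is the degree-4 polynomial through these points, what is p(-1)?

Using Newton's divided-difference form:
p[-3,-2] = (-4 - 7) / (-2 - (-3)) = -11
p[-2,1] = (-7 - (-4)) / (1 - (-2)) = -1
p[1,5/2] = (2 - (-7)) / (5/2 - 1) = 6
p[5/2,3] = (-6 - 2) / (3 - 5/2) = -16
p[-3,-2,1] = (-1 - (-11)) / (1 - (-3)) = 5/2
p[-2,1,5/2] = (6 - (-1)) / (5/2 - (-2)) = 14/9
p[1,5/2,3] = (-16 - 6) / (3 - 1) = -11
p[-3,-2,1,5/2] = (14/9 - 5/2) / (5/2 - (-3)) = -17/99
p[-2,1,5/2,3] = (-11 - 14/9) / (3 - (-2)) = -113/45
p[-3,-2,1,5/2,3] = (-113/45 - (-17/99)) / (3 - (-3)) = -193/495
p(-1) = 7 + (-11)·(2) + (5/2)·(2)·(1) + (-17/99)·(2)·(1)·(-2) + (-193/495)·(2)·(1)·(-2)·(-7/2) = -7312/495

-7312/495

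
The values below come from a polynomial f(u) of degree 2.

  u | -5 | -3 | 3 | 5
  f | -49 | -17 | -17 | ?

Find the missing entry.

-49

The 3 known values determine f uniquely (degree ≤ 2).
L_0(5) = (8)·(2)/[(-2)·(-8)] = 1
L_1(5) = (10)·(2)/[(2)·(-6)] = -5/3
L_2(5) = (10)·(8)/[(8)·(6)] = 5/3
Sum: (-49)·(1) + (-17)·(-5/3) + (-17)·(5/3) = -49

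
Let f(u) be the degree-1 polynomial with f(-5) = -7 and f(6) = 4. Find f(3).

Evaluate each Lagrange basis at u = 3:
L_0(3) = (-3)/[(-11)] = 3/11
L_1(3) = (8)/[(11)] = 8/11
Sum: (-7)·(3/11) + 4·(8/11) = 1

1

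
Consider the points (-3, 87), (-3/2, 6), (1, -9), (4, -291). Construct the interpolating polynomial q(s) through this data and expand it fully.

q(s) = -4s^3 - 2s^2 - 3

L_0(s) = (s + 3/2)(s - 1)(s - 4) / [-42] = -(1/42)s^3 + (1/12)s^2 + (1/12)s - 1/7
L_1(s) = (s + 3)(s - 1)(s - 4) / [165/8] = (8/165)s^3 - (16/165)s^2 - (8/15)s + 32/55
L_2(s) = (s + 3)(s + 3/2)(s - 4) / [-30] = -(1/30)s^3 - (1/60)s^2 + (9/20)s + 3/5
L_3(s) = (s + 3)(s + 3/2)(s - 1) / [231/2] = (2/231)s^3 + (1/33)s^2 - 3/77
q(s) = 87·L_0 + 6·L_1 + (-9)·L_2 + (-291)·L_3
  87·L_0(s) = -(29/14)s^3 + (29/4)s^2 + (29/4)s - 87/7
  6·L_1(s) = (16/55)s^3 - (32/55)s^2 - (16/5)s + 192/55
  (-9)·L_2(s) = (3/10)s^3 + (3/20)s^2 - (81/20)s - 27/5
  (-291)·L_3(s) = -(194/77)s^3 - (97/11)s^2 + 873/77
Adding term by term: -4s^3 - 2s^2 - 3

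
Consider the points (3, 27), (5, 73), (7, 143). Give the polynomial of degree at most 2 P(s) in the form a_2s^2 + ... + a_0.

P(s) = 3s^2 - s + 3

L_0(s) = (s - 5)(s - 7) / [8] = (1/8)s^2 - (3/2)s + 35/8
L_1(s) = (s - 3)(s - 7) / [-4] = -(1/4)s^2 + (5/2)s - 21/4
L_2(s) = (s - 3)(s - 5) / [8] = (1/8)s^2 - s + 15/8
P(s) = 27·L_0 + 73·L_1 + 143·L_2
  27·L_0(s) = (27/8)s^2 - (81/2)s + 945/8
  73·L_1(s) = -(73/4)s^2 + (365/2)s - 1533/4
  143·L_2(s) = (143/8)s^2 - 143s + 2145/8
Adding term by term: 3s^2 - s + 3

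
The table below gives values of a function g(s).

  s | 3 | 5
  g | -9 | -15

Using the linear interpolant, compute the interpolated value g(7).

L_0(7) = (2)/[(-2)] = -1
L_1(7) = (4)/[(2)] = 2
Sum: (-9)·(-1) + (-15)·(2) = -21

-21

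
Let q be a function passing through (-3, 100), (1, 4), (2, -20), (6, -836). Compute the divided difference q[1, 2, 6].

-36

q[1,2] = (-20 - 4) / (2 - 1) = -24
q[2,6] = (-836 - (-20)) / (6 - 2) = -204
q[1,2,6] = (-204 - (-24)) / (6 - 1) = -36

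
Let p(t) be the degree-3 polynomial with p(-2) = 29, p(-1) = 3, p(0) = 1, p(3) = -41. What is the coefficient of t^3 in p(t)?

-3

L_0(t) = (t + 1)t(t - 3) / [-10] = -(1/10)t^3 + (1/5)t^2 + (3/10)t
L_1(t) = (t + 2)t(t - 3) / [4] = (1/4)t^3 - (1/4)t^2 - (3/2)t
L_2(t) = (t + 2)(t + 1)(t - 3) / [-6] = -(1/6)t^3 + (7/6)t + 1
L_3(t) = (t + 2)(t + 1)t / [60] = (1/60)t^3 + (1/20)t^2 + (1/30)t
p(t) = 29·L_0 + 3·L_1 + 1·L_2 + (-41)·L_3
Only the coefficient of t^3 is needed; take it from each L_i and combine:
29·(-1/10) + 3·(1/4) + 1·(-1/6) + (-41)·(1/60) = -3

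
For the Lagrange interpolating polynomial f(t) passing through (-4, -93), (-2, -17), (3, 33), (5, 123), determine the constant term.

3

L_0(t) = (t + 2)(t - 3)(t - 5) / [-126] = -(1/126)t^3 + (1/21)t^2 + (1/126)t - 5/21
L_1(t) = (t + 4)(t - 3)(t - 5) / [70] = (1/70)t^3 - (2/35)t^2 - (17/70)t + 6/7
L_2(t) = (t + 4)(t + 2)(t - 5) / [-70] = -(1/70)t^3 - (1/70)t^2 + (11/35)t + 4/7
L_3(t) = (t + 4)(t + 2)(t - 3) / [126] = (1/126)t^3 + (1/42)t^2 - (5/63)t - 4/21
f(t) = (-93)·L_0 + (-17)·L_1 + 33·L_2 + 123·L_3
Only the constant term is needed; take it from each L_i and combine:
(-93)·(-5/21) + (-17)·(6/7) + 33·(4/7) + 123·(-4/21) = 3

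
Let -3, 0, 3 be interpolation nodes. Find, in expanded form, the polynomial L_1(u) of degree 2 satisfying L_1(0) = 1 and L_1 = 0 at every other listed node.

L_1(u) = (u + 3)(u - 3) / [(3)·(-3)]
       = (u^2 - 9) / (-9)

L_1(u) = -(1/9)u^2 + 1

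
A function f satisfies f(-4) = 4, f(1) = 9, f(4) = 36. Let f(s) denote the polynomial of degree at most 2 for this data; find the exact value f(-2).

0

Using Newton's divided-difference form:
f[-4,1] = (9 - 4) / (1 - (-4)) = 1
f[1,4] = (36 - 9) / (4 - 1) = 9
f[-4,1,4] = (9 - 1) / (4 - (-4)) = 1
f(-2) = 4 + 1·(2) + 1·(2)·(-3) = 0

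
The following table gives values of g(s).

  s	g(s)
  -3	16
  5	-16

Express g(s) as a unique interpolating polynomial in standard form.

g(s) = -4s + 4

L_0(s) = (s - 5) / [-8] = -(1/8)s + 5/8
L_1(s) = (s + 3) / [8] = (1/8)s + 3/8
g(s) = 16·L_0 + (-16)·L_1
  16·L_0(s) = -2s + 10
  (-16)·L_1(s) = -2s - 6
Adding term by term: -4s + 4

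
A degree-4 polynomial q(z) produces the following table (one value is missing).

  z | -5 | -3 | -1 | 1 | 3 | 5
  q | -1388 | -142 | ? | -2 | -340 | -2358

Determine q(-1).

The 5 known values determine q uniquely (degree ≤ 4).
L_0(-1) = (2)·(-2)·(-4)·(-6)/[(-2)·(-6)·(-8)·(-10)] = -1/10
L_1(-1) = (4)·(-2)·(-4)·(-6)/[(2)·(-4)·(-6)·(-8)] = 1/2
L_2(-1) = (4)·(2)·(-4)·(-6)/[(6)·(4)·(-2)·(-4)] = 1
L_3(-1) = (4)·(2)·(-2)·(-6)/[(8)·(6)·(2)·(-2)] = -1/2
L_4(-1) = (4)·(2)·(-2)·(-4)/[(10)·(8)·(4)·(2)] = 1/10
Sum: (-1388)·(-1/10) + (-142)·(1/2) + (-2)·(1) + (-340)·(-1/2) + (-2358)·(1/10) = 0

0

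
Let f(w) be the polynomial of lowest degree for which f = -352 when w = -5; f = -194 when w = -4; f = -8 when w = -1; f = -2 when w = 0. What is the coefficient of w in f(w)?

L_0(w) = (w + 4)(w + 1)w / [-20] = -(1/20)w^3 - (1/4)w^2 - (1/5)w
L_1(w) = (w + 5)(w + 1)w / [12] = (1/12)w^3 + (1/2)w^2 + (5/12)w
L_2(w) = (w + 5)(w + 4)w / [-12] = -(1/12)w^3 - (3/4)w^2 - (5/3)w
L_3(w) = (w + 5)(w + 4)(w + 1) / [20] = (1/20)w^3 + (1/2)w^2 + (29/20)w + 1
f(w) = (-352)·L_0 + (-194)·L_1 + (-8)·L_2 + (-2)·L_3
Only the coefficient of w is needed; take it from each L_i and combine:
(-352)·(-1/5) + (-194)·(5/12) + (-8)·(-5/3) + (-2)·(29/20) = 0

0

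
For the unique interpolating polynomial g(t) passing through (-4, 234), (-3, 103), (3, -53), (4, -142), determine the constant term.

Build the Lagrange basis polynomials:
L_0(t) = (t + 3)(t - 3)(t - 4) / [-56] = -(1/56)t^3 + (1/14)t^2 + (9/56)t - 9/14
L_1(t) = (t + 4)(t - 3)(t - 4) / [42] = (1/42)t^3 - (1/14)t^2 - (8/21)t + 8/7
L_2(t) = (t + 4)(t + 3)(t - 4) / [-42] = -(1/42)t^3 - (1/14)t^2 + (8/21)t + 8/7
L_3(t) = (t + 4)(t + 3)(t - 3) / [56] = (1/56)t^3 + (1/14)t^2 - (9/56)t - 9/14
g(t) = 234·L_0 + 103·L_1 + (-53)·L_2 + (-142)·L_3
Only the constant term is needed; take it from each L_i and combine:
234·(-9/14) + 103·(8/7) + (-53)·(8/7) + (-142)·(-9/14) = -2

-2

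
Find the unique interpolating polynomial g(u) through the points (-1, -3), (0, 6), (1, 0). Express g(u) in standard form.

g(u) = -(15/2)u^2 + (3/2)u + 6

L_0(u) = u(u - 1) / [2] = (1/2)u^2 - (1/2)u
L_1(u) = (u + 1)(u - 1) / [-1] = -u^2 + 1
L_2(u) = (u + 1)u / [2] = (1/2)u^2 + (1/2)u
g(u) = (-3)·L_0 + 6·L_1 + 0·L_2
  (-3)·L_0(u) = -(3/2)u^2 + (3/2)u
  6·L_1(u) = -6u^2 + 6
  0·L_2(u) = 0
Adding term by term: -(15/2)u^2 + (3/2)u + 6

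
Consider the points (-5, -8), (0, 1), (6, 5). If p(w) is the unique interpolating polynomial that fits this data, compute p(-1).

-64/165

Evaluate each Lagrange basis at w = -1:
L_0(-1) = (-1)·(-7)/[(-5)·(-11)] = 7/55
L_1(-1) = (4)·(-7)/[(5)·(-6)] = 14/15
L_2(-1) = (4)·(-1)/[(11)·(6)] = -2/33
Sum: (-8)·(7/55) + 1·(14/15) + 5·(-2/33) = -64/165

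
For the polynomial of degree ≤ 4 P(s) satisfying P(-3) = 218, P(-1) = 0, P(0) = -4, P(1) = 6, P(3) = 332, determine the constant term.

Build the Lagrange basis polynomials:
L_0(s) = (s + 1)s(s - 1)(s - 3) / [144] = (1/144)s^4 - (1/48)s^3 - (1/144)s^2 + (1/48)s
L_1(s) = (s + 3)s(s - 1)(s - 3) / [-16] = -(1/16)s^4 + (1/16)s^3 + (9/16)s^2 - (9/16)s
L_2(s) = (s + 3)(s + 1)(s - 1)(s - 3) / [9] = (1/9)s^4 - (10/9)s^2 + 1
L_3(s) = (s + 3)(s + 1)s(s - 3) / [-16] = -(1/16)s^4 - (1/16)s^3 + (9/16)s^2 + (9/16)s
L_4(s) = (s + 3)(s + 1)s(s - 1) / [144] = (1/144)s^4 + (1/48)s^3 - (1/144)s^2 - (1/48)s
P(s) = 218·L_0 + 0·L_1 + (-4)·L_2 + 6·L_3 + 332·L_4
Only the constant term is needed; take it from each L_i and combine:
218·(0) + 0·(0) + (-4)·(1) + 6·(0) + 332·(0) = -4

-4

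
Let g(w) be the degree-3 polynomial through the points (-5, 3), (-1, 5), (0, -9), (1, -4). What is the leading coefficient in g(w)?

Build the Lagrange basis polynomials:
L_0(w) = (w + 1)w(w - 1) / [-120] = -(1/120)w^3 + (1/120)w
L_1(w) = (w + 5)w(w - 1) / [8] = (1/8)w^3 + (1/2)w^2 - (5/8)w
L_2(w) = (w + 5)(w + 1)(w - 1) / [-5] = -(1/5)w^3 - w^2 + (1/5)w + 1
L_3(w) = (w + 5)(w + 1)w / [12] = (1/12)w^3 + (1/2)w^2 + (5/12)w
g(w) = 3·L_0 + 5·L_1 + (-9)·L_2 + (-4)·L_3
Only the coefficient of w^3 is needed; take it from each L_i and combine:
3·(-1/120) + 5·(1/8) + (-9)·(-1/5) + (-4)·(1/12) = 31/15

31/15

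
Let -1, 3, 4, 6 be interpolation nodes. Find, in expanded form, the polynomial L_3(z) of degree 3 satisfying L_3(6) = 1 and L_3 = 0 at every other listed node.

L_3(z) = (1/42)z^3 - (1/7)z^2 + (5/42)z + 2/7

L_3(z) = (z + 1)(z - 3)(z - 4) / [(7)·(3)·(2)]
       = (z^3 - 6z^2 + 5z + 12) / (42)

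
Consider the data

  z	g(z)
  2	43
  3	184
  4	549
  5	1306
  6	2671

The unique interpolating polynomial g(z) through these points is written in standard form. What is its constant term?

1

Build the Lagrange basis polynomials:
L_0(z) = (z - 3)(z - 4)(z - 5)(z - 6) / [24] = (1/24)z^4 - (3/4)z^3 + (119/24)z^2 - (57/4)z + 15
L_1(z) = (z - 2)(z - 4)(z - 5)(z - 6) / [-6] = -(1/6)z^4 + (17/6)z^3 - (52/3)z^2 + (134/3)z - 40
L_2(z) = (z - 2)(z - 3)(z - 5)(z - 6) / [4] = (1/4)z^4 - 4z^3 + (91/4)z^2 - 54z + 45
L_3(z) = (z - 2)(z - 3)(z - 4)(z - 6) / [-6] = -(1/6)z^4 + (5/2)z^3 - (40/3)z^2 + 30z - 24
L_4(z) = (z - 2)(z - 3)(z - 4)(z - 5) / [24] = (1/24)z^4 - (7/12)z^3 + (71/24)z^2 - (77/12)z + 5
g(z) = 43·L_0 + 184·L_1 + 549·L_2 + 1306·L_3 + 2671·L_4
Only the constant term is needed; take it from each L_i and combine:
43·(15) + 184·(-40) + 549·(45) + 1306·(-24) + 2671·(5) = 1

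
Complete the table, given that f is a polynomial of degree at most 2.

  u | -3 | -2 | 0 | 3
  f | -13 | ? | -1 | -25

The 3 known values determine f uniquely (degree ≤ 2).
L_0(-2) = (-2)·(-5)/[(-3)·(-6)] = 5/9
L_1(-2) = (1)·(-5)/[(3)·(-3)] = 5/9
L_2(-2) = (1)·(-2)/[(6)·(3)] = -1/9
Sum: (-13)·(5/9) + (-1)·(5/9) + (-25)·(-1/9) = -5

-5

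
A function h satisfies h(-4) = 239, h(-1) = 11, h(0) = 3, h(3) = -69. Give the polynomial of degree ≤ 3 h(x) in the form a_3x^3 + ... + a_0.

h(x) = -3x^3 + 2x^2 - 3x + 3

Build the Lagrange basis polynomials:
L_0(x) = (x + 1)x(x - 3) / [-84] = -(1/84)x^3 + (1/42)x^2 + (1/28)x
L_1(x) = (x + 4)x(x - 3) / [12] = (1/12)x^3 + (1/12)x^2 - x
L_2(x) = (x + 4)(x + 1)(x - 3) / [-12] = -(1/12)x^3 - (1/6)x^2 + (11/12)x + 1
L_3(x) = (x + 4)(x + 1)x / [84] = (1/84)x^3 + (5/84)x^2 + (1/21)x
h(x) = 239·L_0 + 11·L_1 + 3·L_2 + (-69)·L_3
  239·L_0(x) = -(239/84)x^3 + (239/42)x^2 + (239/28)x
  11·L_1(x) = (11/12)x^3 + (11/12)x^2 - 11x
  3·L_2(x) = -(1/4)x^3 - (1/2)x^2 + (11/4)x + 3
  (-69)·L_3(x) = -(23/28)x^3 - (115/28)x^2 - (23/7)x
Adding term by term: -3x^3 + 2x^2 - 3x + 3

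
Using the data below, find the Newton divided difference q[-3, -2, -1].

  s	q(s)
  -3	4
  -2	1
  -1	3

5/2

q[-3,-2] = (1 - 4) / (-2 - (-3)) = -3
q[-2,-1] = (3 - 1) / (-1 - (-2)) = 2
q[-3,-2,-1] = (2 - (-3)) / (-1 - (-3)) = 5/2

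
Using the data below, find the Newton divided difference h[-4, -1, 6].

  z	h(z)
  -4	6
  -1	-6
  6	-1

33/70

h[-4,-1] = (-6 - 6) / (-1 - (-4)) = -4
h[-1,6] = (-1 - (-6)) / (6 - (-1)) = 5/7
h[-4,-1,6] = (5/7 - (-4)) / (6 - (-4)) = 33/70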